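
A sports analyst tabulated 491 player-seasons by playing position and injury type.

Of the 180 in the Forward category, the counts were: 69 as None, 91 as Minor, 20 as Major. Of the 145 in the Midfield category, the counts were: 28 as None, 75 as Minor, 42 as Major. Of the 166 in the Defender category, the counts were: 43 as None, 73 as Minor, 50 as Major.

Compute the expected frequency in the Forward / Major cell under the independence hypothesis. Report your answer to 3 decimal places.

41.059

Row total (Forward) = 180; column total (Major) = 112; grand total N = 491.
Expected count = (row total × column total) / N = 180 × 112 / 491 = 41.059.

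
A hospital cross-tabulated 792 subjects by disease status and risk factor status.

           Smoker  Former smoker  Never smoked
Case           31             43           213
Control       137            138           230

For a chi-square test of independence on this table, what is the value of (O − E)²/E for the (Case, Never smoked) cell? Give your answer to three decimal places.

17.149

Row total (Case) = 287; column total (Never smoked) = 443; N = 792.
Expected count E = 287 × 443 / 792 = 160.5316.
Contribution = (O − E)²/E = (213 − 160.5316)² / 160.5316 = 17.149.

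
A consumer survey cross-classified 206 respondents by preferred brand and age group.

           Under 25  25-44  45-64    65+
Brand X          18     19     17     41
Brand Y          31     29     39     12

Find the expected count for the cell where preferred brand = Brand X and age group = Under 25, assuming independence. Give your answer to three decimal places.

Row total (Brand X) = 95; column total (Under 25) = 49; grand total N = 206.
Expected count = (row total × column total) / N = 95 × 49 / 206 = 22.597.

22.597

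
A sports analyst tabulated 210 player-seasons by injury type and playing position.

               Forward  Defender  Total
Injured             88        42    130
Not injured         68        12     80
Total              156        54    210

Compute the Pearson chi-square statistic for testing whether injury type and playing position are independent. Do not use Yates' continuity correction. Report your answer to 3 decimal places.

7.766

Grand total N = 210.
Expected counts (row total × column total / N):
  Injured, Forward: 130×156/210 = 96.5714
  Injured, Defender: 130×54/210 = 33.4286
  Not injured, Forward: 80×156/210 = 59.4286
  Not injured, Defender: 80×54/210 = 20.5714
Contributions (O − E)²/E:
  (88 − 96.5714)²/96.5714 = 0.7608
  (42 − 33.4286)²/33.4286 = 2.1978
  (68 − 59.4286)²/59.4286 = 1.2363
  (12 − 20.5714)²/20.5714 = 3.5714
χ² = 0.7608 + 2.1978 + 1.2363 + 3.5714 = 7.766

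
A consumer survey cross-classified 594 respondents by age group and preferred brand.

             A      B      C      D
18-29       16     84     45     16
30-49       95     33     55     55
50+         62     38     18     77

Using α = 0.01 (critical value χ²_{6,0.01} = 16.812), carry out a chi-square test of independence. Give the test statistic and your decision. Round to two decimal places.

Row totals: 161, 238, 195. Column totals: 173, 155, 118, 148. Grand total N = 594.
Expected counts (row total × column total / N):
  18-29, A: 161×173/594 = 46.8906
  18-29, B: 161×155/594 = 42.0118
  18-29, C: 161×118/594 = 31.9832
  18-29, D: 161×148/594 = 40.1145
  30-49, A: 238×173/594 = 69.3165
  30-49, B: 238×155/594 = 62.1044
  30-49, C: 238×118/594 = 47.2795
  30-49, D: 238×148/594 = 59.2997
  50+, A: 195×173/594 = 56.7929
  50+, B: 195×155/594 = 50.8838
  50+, C: 195×118/594 = 38.7374
  50+, D: 195×148/594 = 48.5859
Contributions (O − E)²/E:
  (16 − 46.8906)²/46.8906 = 20.3501
  (84 − 42.0118)²/42.0118 = 41.9646
  (45 − 31.9832)²/31.9832 = 5.2977
  (16 − 40.1145)²/40.1145 = 14.4962
  (95 − 69.3165)²/69.3165 = 9.5164
  (33 − 62.1044)²/62.1044 = 13.6394
  (55 − 47.2795)²/47.2795 = 1.2607
  (55 − 59.2997)²/59.2997 = 0.3118
  (62 − 56.7929)²/56.7929 = 0.4774
  (38 − 50.8838)²/50.8838 = 3.2622
  (18 − 38.7374)²/38.7374 = 11.1014
  (77 − 48.5859)²/48.5859 = 16.6172
χ² = 20.3501 + 41.9646 + 5.2977 + 14.4962 + 9.5164 + 13.6394 + 1.2607 + 0.3118 + 0.4774 + 3.2622 + 11.1014 + 16.6172 = 138.30
df = (3−1)(4−1) = 6. Since 138.30 > 16.812, reject the null hypothesis of independence at α = 0.01.

138.30; reject H₀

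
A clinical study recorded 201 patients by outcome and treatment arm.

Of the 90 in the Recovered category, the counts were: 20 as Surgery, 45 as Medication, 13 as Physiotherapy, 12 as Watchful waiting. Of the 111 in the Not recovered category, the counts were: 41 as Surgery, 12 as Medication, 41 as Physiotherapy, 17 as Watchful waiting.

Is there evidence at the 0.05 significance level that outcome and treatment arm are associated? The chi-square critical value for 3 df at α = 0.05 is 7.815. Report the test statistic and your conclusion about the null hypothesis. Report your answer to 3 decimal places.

Row totals: 90, 111. Column totals: 61, 57, 54, 29. Grand total N = 201.
Expected counts (row total × column total / N):
  Recovered, Surgery: 90×61/201 = 27.3134
  Recovered, Medication: 90×57/201 = 25.5224
  Recovered, Physiotherapy: 90×54/201 = 24.1791
  Recovered, Watchful waiting: 90×29/201 = 12.9851
  Not recovered, Surgery: 111×61/201 = 33.6866
  Not recovered, Medication: 111×57/201 = 31.4776
  Not recovered, Physiotherapy: 111×54/201 = 29.8209
  Not recovered, Watchful waiting: 111×29/201 = 16.0149
Contributions (O − E)²/E:
  (20 − 27.3134)²/27.3134 = 1.9582
  (45 − 25.5224)²/25.5224 = 14.8645
  (13 − 24.1791)²/24.1791 = 5.1686
  (12 − 12.9851)²/12.9851 = 0.0747
  (41 − 33.6866)²/33.6866 = 1.5877
  (12 − 31.4776)²/31.4776 = 12.0523
  (41 − 29.8209)²/29.8209 = 4.1908
  (17 − 16.0149)²/16.0149 = 0.0606
χ² = 1.9582 + 14.8645 + 5.1686 + 0.0747 + 1.5877 + 12.0523 + 4.1908 + 0.0606 = 39.957
df = (2−1)(4−1) = 3. Since 39.957 > 7.815, reject the null hypothesis of independence at α = 0.05.

39.957; reject H₀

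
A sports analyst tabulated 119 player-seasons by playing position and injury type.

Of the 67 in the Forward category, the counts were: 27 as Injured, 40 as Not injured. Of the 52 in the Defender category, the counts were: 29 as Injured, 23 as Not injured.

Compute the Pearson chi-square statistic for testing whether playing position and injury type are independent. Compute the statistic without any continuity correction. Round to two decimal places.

Row totals: 67, 52. Column totals: 56, 63. Grand total N = 119.
Expected counts (row total × column total / N):
  Forward, Injured: 67×56/119 = 31.529
  Forward, Not injured: 67×63/119 = 35.471
  Defender, Injured: 52×56/119 = 24.471
  Defender, Not injured: 52×63/119 = 27.529
Contributions (O − E)²/E:
  (27 − 31.529)²/31.529 = 0.6506
  (40 − 35.471)²/35.471 = 0.5783
  (29 − 24.471)²/24.471 = 0.8382
  (23 − 27.529)²/27.529 = 0.7451
χ² = 0.6506 + 0.5783 + 0.8382 + 0.7451 = 2.81

2.81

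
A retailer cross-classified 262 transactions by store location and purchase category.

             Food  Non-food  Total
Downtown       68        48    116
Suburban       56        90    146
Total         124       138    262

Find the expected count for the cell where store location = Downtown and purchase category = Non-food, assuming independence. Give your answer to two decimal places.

Row total (Downtown) = 116; column total (Non-food) = 138; grand total N = 262.
Expected count = (row total × column total) / N = 116 × 138 / 262 = 61.10.

61.10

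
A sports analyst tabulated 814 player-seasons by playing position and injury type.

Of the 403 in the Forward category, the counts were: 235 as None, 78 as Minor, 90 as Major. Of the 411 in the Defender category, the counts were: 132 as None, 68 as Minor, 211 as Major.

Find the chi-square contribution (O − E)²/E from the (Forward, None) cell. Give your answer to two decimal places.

15.64

Row total (Forward) = 403; column total (None) = 367; N = 814.
Expected count E = 403 × 367 / 814 = 181.697.
Contribution = (O − E)²/E = (235 − 181.697)² / 181.697 = 15.64.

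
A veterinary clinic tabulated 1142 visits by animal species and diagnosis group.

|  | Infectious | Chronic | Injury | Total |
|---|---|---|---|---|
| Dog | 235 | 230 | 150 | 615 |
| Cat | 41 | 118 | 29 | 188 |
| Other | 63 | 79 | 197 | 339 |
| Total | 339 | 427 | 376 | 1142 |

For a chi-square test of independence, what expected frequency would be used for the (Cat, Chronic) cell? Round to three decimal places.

Row total (Cat) = 188; column total (Chronic) = 427; grand total N = 1142.
Expected count = (row total × column total) / N = 188 × 427 / 1142 = 70.294.

70.294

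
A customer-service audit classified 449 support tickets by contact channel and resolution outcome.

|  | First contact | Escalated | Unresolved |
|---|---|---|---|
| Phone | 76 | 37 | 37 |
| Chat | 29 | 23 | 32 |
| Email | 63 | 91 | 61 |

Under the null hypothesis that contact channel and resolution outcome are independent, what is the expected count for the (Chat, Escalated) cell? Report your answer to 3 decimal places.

Row total (Chat) = 84; column total (Escalated) = 151; grand total N = 449.
Expected count = (row total × column total) / N = 84 × 151 / 449 = 28.249.

28.249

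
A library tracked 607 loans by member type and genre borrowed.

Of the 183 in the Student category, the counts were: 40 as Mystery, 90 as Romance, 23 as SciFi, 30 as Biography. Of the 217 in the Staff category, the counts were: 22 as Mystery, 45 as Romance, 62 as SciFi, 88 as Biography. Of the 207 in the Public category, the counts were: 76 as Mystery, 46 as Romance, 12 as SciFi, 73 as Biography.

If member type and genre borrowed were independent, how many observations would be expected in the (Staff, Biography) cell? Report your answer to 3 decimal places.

68.282

Row total (Staff) = 217; column total (Biography) = 191; grand total N = 607.
Expected count = (row total × column total) / N = 217 × 191 / 607 = 68.282.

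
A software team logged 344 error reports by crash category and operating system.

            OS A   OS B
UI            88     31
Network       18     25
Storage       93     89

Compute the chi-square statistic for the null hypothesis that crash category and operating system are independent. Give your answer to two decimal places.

Row totals: 119, 43, 182. Column totals: 199, 145. Grand total N = 344.
Expected counts (row total × column total / N):
  UI, OS A: 119×199/344 = 68.840
  UI, OS B: 119×145/344 = 50.160
  Network, OS A: 43×199/344 = 24.875
  Network, OS B: 43×145/344 = 18.125
  Storage, OS A: 182×199/344 = 105.285
  Storage, OS B: 182×145/344 = 76.715
Contributions (O − E)²/E:
  (88 − 68.840)²/68.840 = 5.3327
  (31 − 50.160)²/50.160 = 7.3187
  (18 − 24.875)²/24.875 = 1.9001
  (25 − 18.125)²/18.125 = 2.6078
  (93 − 105.285)²/105.285 = 1.4335
  (89 − 76.715)²/76.715 = 1.9673
χ² = 5.3327 + 7.3187 + 1.9001 + 2.6078 + 1.4335 + 1.9673 = 20.56

20.56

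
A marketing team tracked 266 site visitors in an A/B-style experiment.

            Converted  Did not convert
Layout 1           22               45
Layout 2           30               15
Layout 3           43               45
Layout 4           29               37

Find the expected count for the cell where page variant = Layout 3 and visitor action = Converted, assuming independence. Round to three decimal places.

41.023

Row total (Layout 3) = 88; column total (Converted) = 124; grand total N = 266.
Expected count = (row total × column total) / N = 88 × 124 / 266 = 41.023.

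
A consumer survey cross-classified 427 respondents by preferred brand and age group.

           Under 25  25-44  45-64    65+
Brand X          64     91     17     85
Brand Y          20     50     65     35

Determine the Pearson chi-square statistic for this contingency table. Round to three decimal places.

69.041

Row totals: 257, 170. Column totals: 84, 141, 82, 120. Grand total N = 427.
Expected counts (row total × column total / N):
  Brand X, Under 25: 257×84/427 = 50.55738
  Brand X, 25-44: 257×141/427 = 84.86417
  Brand X, 45-64: 257×82/427 = 49.35363
  Brand X, 65+: 257×120/427 = 72.22482
  Brand Y, Under 25: 170×84/427 = 33.44262
  Brand Y, 25-44: 170×141/427 = 56.13583
  Brand Y, 45-64: 170×82/427 = 32.64637
  Brand Y, 65+: 170×120/427 = 47.77518
Contributions (O − E)²/E:
  (64 − 50.55738)²/50.55738 = 3.5742
  (91 − 84.86417)²/84.86417 = 0.4436
  (17 − 49.35363)²/49.35363 = 21.2093
  (85 − 72.22482)²/72.22482 = 2.2597
  (20 − 33.44262)²/33.44262 = 5.4034
  (50 − 56.13583)²/56.13583 = 0.6707
  (65 − 32.64637)²/32.64637 = 32.0635
  (35 − 47.77518)²/47.77518 = 3.4161
χ² = 3.5742 + 0.4436 + 21.2093 + 2.2597 + 5.4034 + 0.6707 + 32.0635 + 3.4161 = 69.041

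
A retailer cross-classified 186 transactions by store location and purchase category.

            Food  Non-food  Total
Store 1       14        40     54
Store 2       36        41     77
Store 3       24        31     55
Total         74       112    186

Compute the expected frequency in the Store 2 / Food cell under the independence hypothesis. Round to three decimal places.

30.634

Row total (Store 2) = 77; column total (Food) = 74; grand total N = 186.
Expected count = (row total × column total) / N = 77 × 74 / 186 = 30.634.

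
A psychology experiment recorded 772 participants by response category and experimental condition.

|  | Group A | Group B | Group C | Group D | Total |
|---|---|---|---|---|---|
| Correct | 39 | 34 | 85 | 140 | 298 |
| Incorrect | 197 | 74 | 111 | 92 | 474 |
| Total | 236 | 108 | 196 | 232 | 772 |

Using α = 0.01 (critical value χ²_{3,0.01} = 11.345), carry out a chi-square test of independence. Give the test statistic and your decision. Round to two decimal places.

99.00; reject H₀

Grand total N = 772.
Expected counts (row total × column total / N):
  Correct, Group A: 298×236/772 = 91.0984
  Correct, Group B: 298×108/772 = 41.6891
  Correct, Group C: 298×196/772 = 75.6580
  Correct, Group D: 298×232/772 = 89.5544
  Incorrect, Group A: 474×236/772 = 144.9016
  Incorrect, Group B: 474×108/772 = 66.3109
  Incorrect, Group C: 474×196/772 = 120.3420
  Incorrect, Group D: 474×232/772 = 142.4456
Contributions (O − E)²/E:
  (39 − 91.0984)²/91.0984 = 29.7946
  (34 − 41.6891)²/41.6891 = 1.4182
  (85 − 75.6580)²/75.6580 = 1.1535
  (140 − 89.5544)²/89.5544 = 28.4158
  (197 − 144.9016)²/144.9016 = 18.7316
  (74 − 66.3109)²/66.3109 = 0.8916
  (111 − 120.3420)²/120.3420 = 0.7252
  (92 − 142.4456)²/142.4456 = 17.8648
χ² = 29.7946 + 1.4182 + 1.1535 + 28.4158 + 18.7316 + 0.8916 + 0.7252 + 17.8648 = 99.00
df = (2−1)(4−1) = 3. Since 99.00 > 11.345, reject the null hypothesis of independence at α = 0.01.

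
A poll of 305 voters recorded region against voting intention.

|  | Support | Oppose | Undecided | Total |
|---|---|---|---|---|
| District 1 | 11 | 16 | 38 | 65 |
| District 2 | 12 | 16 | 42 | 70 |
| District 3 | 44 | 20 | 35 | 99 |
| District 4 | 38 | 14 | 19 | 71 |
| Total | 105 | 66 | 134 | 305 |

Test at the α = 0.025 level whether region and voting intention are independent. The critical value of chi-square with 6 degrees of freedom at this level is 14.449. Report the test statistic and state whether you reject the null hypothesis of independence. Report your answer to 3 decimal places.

36.454; reject H₀

Grand total N = 305.
Expected counts (row total × column total / N):
  District 1, Support: 65×105/305 = 22.3770
  District 1, Oppose: 65×66/305 = 14.0656
  District 1, Undecided: 65×134/305 = 28.5574
  District 2, Support: 70×105/305 = 24.0984
  District 2, Oppose: 70×66/305 = 15.1475
  District 2, Undecided: 70×134/305 = 30.7541
  District 3, Support: 99×105/305 = 34.0820
  District 3, Oppose: 99×66/305 = 21.4230
  District 3, Undecided: 99×134/305 = 43.4951
  District 4, Support: 71×105/305 = 24.4426
  District 4, Oppose: 71×66/305 = 15.3639
  District 4, Undecided: 71×134/305 = 31.1934
Contributions (O − E)²/E:
  (11 − 22.3770)²/22.3770 = 5.7843
  (16 − 14.0656)²/14.0656 = 0.2660
  (38 − 28.5574)²/28.5574 = 3.1222
  (12 − 24.0984)²/24.0984 = 6.0739
  (16 − 15.1475)²/15.1475 = 0.0480
  (42 − 30.7541)²/30.7541 = 4.1123
  (44 − 34.0820)²/34.0820 = 2.8862
  (20 − 21.4230)²/21.4230 = 0.0945
  (35 − 43.4951)²/43.4951 = 1.6592
  (38 − 24.4426)²/24.4426 = 7.5198
  (14 − 15.3639)²/15.3639 = 0.1211
  (19 − 31.1934)²/31.1934 = 4.7664
χ² = 5.7843 + 0.2660 + 3.1222 + 6.0739 + 0.0480 + 4.1123 + 2.8862 + 0.0945 + 1.6592 + 7.5198 + 0.1211 + 4.7664 = 36.454
df = (4−1)(3−1) = 6. Since 36.454 > 14.449, reject the null hypothesis of independence at α = 0.025.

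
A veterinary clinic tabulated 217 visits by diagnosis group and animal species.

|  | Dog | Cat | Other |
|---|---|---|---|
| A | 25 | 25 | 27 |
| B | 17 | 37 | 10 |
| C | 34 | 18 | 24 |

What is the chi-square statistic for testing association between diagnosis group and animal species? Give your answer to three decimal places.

Row totals: 77, 64, 76. Column totals: 76, 80, 61. Grand total N = 217.
Expected counts (row total × column total / N):
  A, Dog: 77×76/217 = 26.96774
  A, Cat: 77×80/217 = 28.38710
  A, Other: 77×61/217 = 21.64516
  B, Dog: 64×76/217 = 22.41475
  B, Cat: 64×80/217 = 23.59447
  B, Other: 64×61/217 = 17.99078
  C, Dog: 76×76/217 = 26.61751
  C, Cat: 76×80/217 = 28.01843
  C, Other: 76×61/217 = 21.36406
Contributions (O − E)²/E:
  (25 − 26.96774)²/26.96774 = 0.1436
  (25 − 28.38710)²/28.38710 = 0.4041
  (27 − 21.64516)²/21.64516 = 1.3247
  (17 − 22.41475)²/22.41475 = 1.3080
  (37 − 23.59447)²/23.59447 = 7.6165
  (10 − 17.99078)²/17.99078 = 3.5492
  (34 − 26.61751)²/26.61751 = 2.0476
  (18 − 28.01843)²/28.01843 = 3.5822
  (24 − 21.36406)²/21.36406 = 0.3252
χ² = 0.1436 + 0.4041 + 1.3247 + 1.3080 + 7.6165 + 3.5492 + 2.0476 + 3.5822 + 0.3252 = 20.301

20.301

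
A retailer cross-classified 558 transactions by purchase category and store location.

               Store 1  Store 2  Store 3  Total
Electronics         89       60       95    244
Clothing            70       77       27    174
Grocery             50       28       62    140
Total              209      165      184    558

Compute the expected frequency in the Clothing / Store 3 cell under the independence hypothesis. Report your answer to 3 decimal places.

Row total (Clothing) = 174; column total (Store 3) = 184; grand total N = 558.
Expected count = (row total × column total) / N = 174 × 184 / 558 = 57.376.

57.376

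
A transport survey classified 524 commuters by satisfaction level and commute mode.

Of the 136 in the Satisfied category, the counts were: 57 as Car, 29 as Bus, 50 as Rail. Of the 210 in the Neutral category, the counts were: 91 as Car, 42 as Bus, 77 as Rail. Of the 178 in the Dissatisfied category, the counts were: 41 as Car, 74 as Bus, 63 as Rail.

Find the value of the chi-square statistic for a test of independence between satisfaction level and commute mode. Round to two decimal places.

Row totals: 136, 210, 178. Column totals: 189, 145, 190. Grand total N = 524.
Expected counts (row total × column total / N):
  Satisfied, Car: 136×189/524 = 49.0534
  Satisfied, Bus: 136×145/524 = 37.6336
  Satisfied, Rail: 136×190/524 = 49.3130
  Neutral, Car: 210×189/524 = 75.7443
  Neutral, Bus: 210×145/524 = 58.1107
  Neutral, Rail: 210×190/524 = 76.1450
  Dissatisfied, Car: 178×189/524 = 64.2023
  Dissatisfied, Bus: 178×145/524 = 49.2557
  Dissatisfied, Rail: 178×190/524 = 64.5420
Contributions (O − E)²/E:
  (57 − 49.0534)²/49.0534 = 1.2873
  (29 − 37.6336)²/37.6336 = 1.9807
  (50 − 49.3130)²/49.3130 = 0.0096
  (91 − 75.7443)²/75.7443 = 3.0727
  (42 − 58.1107)²/58.1107 = 4.4666
  (77 − 76.1450)²/76.1450 = 0.0096
  (41 − 64.2023)²/64.2023 = 8.3852
  (74 − 49.2557)²/49.2557 = 12.4307
  (63 − 64.5420)²/64.5420 = 0.0368
χ² = 1.2873 + 1.9807 + 0.0096 + 3.0727 + 4.4666 + 0.0096 + 8.3852 + 12.4307 + 0.0368 = 31.68

31.68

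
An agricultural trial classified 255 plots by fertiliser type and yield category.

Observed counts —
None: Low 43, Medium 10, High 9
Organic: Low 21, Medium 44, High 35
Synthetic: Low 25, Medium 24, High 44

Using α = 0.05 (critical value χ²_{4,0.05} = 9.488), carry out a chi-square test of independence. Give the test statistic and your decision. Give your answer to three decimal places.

Row totals: 62, 100, 93. Column totals: 89, 78, 88. Grand total N = 255.
Expected counts (row total × column total / N):
  None, Low: 62×89/255 = 21.6392
  None, Medium: 62×78/255 = 18.9647
  None, High: 62×88/255 = 21.3961
  Organic, Low: 100×89/255 = 34.9020
  Organic, Medium: 100×78/255 = 30.5882
  Organic, High: 100×88/255 = 34.5098
  Synthetic, Low: 93×89/255 = 32.4588
  Synthetic, Medium: 93×78/255 = 28.4471
  Synthetic, High: 93×88/255 = 32.0941
Contributions (O − E)²/E:
  (43 − 21.6392)²/21.6392 = 21.0860
  (10 − 18.9647)²/18.9647 = 4.2377
  (9 − 21.3961)²/21.3961 = 7.1818
  (21 − 34.9020)²/34.9020 = 5.5374
  (44 − 30.5882)²/30.5882 = 5.8806
  (35 − 34.5098)²/34.5098 = 0.0070
  (25 − 32.4588)²/32.4588 = 1.7140
  (24 − 28.4471)²/28.4471 = 0.6952
  (44 − 32.0941)²/32.0941 = 4.4167
χ² = 21.0860 + 4.2377 + 7.1818 + 5.5374 + 5.8806 + 0.0070 + 1.7140 + 0.6952 + 4.4167 = 50.756
df = (3−1)(3−1) = 4. Since 50.756 > 9.488, reject the null hypothesis of independence at α = 0.05.

50.756; reject H₀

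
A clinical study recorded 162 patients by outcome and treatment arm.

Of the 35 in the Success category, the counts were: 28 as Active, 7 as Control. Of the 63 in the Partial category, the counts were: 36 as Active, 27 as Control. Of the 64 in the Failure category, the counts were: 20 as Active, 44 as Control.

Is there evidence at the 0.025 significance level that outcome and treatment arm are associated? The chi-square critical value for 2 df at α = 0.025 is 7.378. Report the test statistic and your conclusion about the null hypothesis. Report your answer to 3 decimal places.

Row totals: 35, 63, 64. Column totals: 84, 78. Grand total N = 162.
Expected counts (row total × column total / N):
  Success, Active: 35×84/162 = 18.1481
  Success, Control: 35×78/162 = 16.8519
  Partial, Active: 63×84/162 = 32.6667
  Partial, Control: 63×78/162 = 30.3333
  Failure, Active: 64×84/162 = 33.1852
  Failure, Control: 64×78/162 = 30.8148
Contributions (O − E)²/E:
  (28 − 18.1481)²/18.1481 = 5.3482
  (7 − 16.8519)²/16.8519 = 5.7596
  (36 − 32.6667)²/32.6667 = 0.3401
  (27 − 30.3333)²/30.3333 = 0.3663
  (20 − 33.1852)²/33.1852 = 5.2388
  (44 − 30.8148)²/30.8148 = 5.6418
χ² = 5.3482 + 5.7596 + 0.3401 + 0.3663 + 5.2388 + 5.6418 = 22.695
df = (3−1)(2−1) = 2. Since 22.695 > 7.378, reject the null hypothesis of independence at α = 0.025.

22.695; reject H₀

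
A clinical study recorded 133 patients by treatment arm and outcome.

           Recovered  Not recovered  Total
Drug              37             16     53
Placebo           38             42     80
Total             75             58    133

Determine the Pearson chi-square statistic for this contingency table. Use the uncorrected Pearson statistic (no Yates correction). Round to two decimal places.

Grand total N = 133.
Expected counts (row total × column total / N):
  Drug, Recovered: 53×75/133 = 29.887
  Drug, Not recovered: 53×58/133 = 23.113
  Placebo, Recovered: 80×75/133 = 45.113
  Placebo, Not recovered: 80×58/133 = 34.887
Contributions (O − E)²/E:
  (37 − 29.887)²/29.887 = 1.6929
  (16 − 23.113)²/23.113 = 2.1890
  (38 − 45.113)²/45.113 = 1.1215
  (42 − 34.887)²/34.887 = 1.4502
χ² = 1.6929 + 2.1890 + 1.1215 + 1.4502 = 6.45

6.45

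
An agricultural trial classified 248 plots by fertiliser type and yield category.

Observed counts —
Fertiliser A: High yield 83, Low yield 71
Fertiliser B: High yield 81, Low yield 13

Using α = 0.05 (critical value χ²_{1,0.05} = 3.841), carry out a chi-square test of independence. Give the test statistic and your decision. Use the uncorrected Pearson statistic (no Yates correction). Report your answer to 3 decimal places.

27.145; reject H₀

Row totals: 154, 94. Column totals: 164, 84. Grand total N = 248.
Expected counts (row total × column total / N):
  Fertiliser A, High yield: 154×164/248 = 101.8387
  Fertiliser A, Low yield: 154×84/248 = 52.1613
  Fertiliser B, High yield: 94×164/248 = 62.1613
  Fertiliser B, Low yield: 94×84/248 = 31.8387
Contributions (O − E)²/E:
  (83 − 101.8387)²/101.8387 = 3.4849
  (71 − 52.1613)²/52.1613 = 6.8038
  (81 − 62.1613)²/62.1613 = 5.7093
  (13 − 31.8387)²/31.8387 = 11.1467
χ² = 3.4849 + 6.8038 + 5.7093 + 11.1467 = 27.145
df = (2−1)(2−1) = 1. Since 27.145 > 3.841, reject the null hypothesis of independence at α = 0.05.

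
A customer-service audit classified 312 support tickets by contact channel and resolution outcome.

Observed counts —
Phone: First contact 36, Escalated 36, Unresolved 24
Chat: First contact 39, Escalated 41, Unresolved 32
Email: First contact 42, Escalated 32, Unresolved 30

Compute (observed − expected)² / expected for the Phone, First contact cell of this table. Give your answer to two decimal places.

0.00

Row total (Phone) = 96; column total (First contact) = 117; N = 312.
Expected count E = 96 × 117 / 312 = 36.000.
Contribution = (O − E)²/E = (36 − 36.000)² / 36.000 = 0.00.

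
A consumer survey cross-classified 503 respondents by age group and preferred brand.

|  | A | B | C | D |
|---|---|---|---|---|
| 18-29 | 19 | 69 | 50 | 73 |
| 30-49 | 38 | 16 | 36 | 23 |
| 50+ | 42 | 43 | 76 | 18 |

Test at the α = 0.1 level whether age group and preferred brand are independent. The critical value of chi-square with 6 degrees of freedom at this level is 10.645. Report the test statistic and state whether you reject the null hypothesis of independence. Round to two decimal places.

71.52; reject H₀

Row totals: 211, 113, 179. Column totals: 99, 128, 162, 114. Grand total N = 503.
Expected counts (row total × column total / N):
  18-29, A: 211×99/503 = 41.529
  18-29, B: 211×128/503 = 53.694
  18-29, C: 211×162/503 = 67.956
  18-29, D: 211×114/503 = 47.821
  30-49, A: 113×99/503 = 22.241
  30-49, B: 113×128/503 = 28.755
  30-49, C: 113×162/503 = 36.394
  30-49, D: 113×114/503 = 25.610
  50+, A: 179×99/503 = 35.231
  50+, B: 179×128/503 = 45.551
  50+, C: 179×162/503 = 57.650
  50+, D: 179×114/503 = 40.569
Contributions (O − E)²/E:
  (19 − 41.529)²/41.529 = 12.2217
  (69 − 53.694)²/53.694 = 4.3631
  (50 − 67.956)²/67.956 = 4.7445
  (73 − 47.821)²/47.821 = 13.2574
  (38 − 22.241)²/22.241 = 11.1661
  (16 − 28.755)²/28.755 = 5.6578
  (36 − 36.394)²/36.394 = 0.0043
  (23 − 25.610)²/25.610 = 0.2660
  (42 − 35.231)²/35.231 = 1.3005
  (43 − 45.551)²/45.551 = 0.1429
  (76 − 57.650)²/57.650 = 5.8408
  (18 − 40.569)²/40.569 = 12.5554
χ² = 12.2217 + 4.3631 + 4.7445 + 13.2574 + 11.1661 + 5.6578 + 0.0043 + 0.2660 + 1.3005 + 0.1429 + 5.8408 + 12.5554 = 71.52
df = (3−1)(4−1) = 6. Since 71.52 > 10.645, reject the null hypothesis of independence at α = 0.1.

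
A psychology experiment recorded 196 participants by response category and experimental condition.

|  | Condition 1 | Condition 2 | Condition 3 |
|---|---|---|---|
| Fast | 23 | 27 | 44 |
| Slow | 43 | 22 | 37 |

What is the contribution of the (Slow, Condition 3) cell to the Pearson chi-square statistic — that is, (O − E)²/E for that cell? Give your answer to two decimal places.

Row total (Slow) = 102; column total (Condition 3) = 81; N = 196.
Expected count E = 102 × 81 / 196 = 42.153.
Contribution = (O − E)²/E = (37 − 42.153)² / 42.153 = 0.63.

0.63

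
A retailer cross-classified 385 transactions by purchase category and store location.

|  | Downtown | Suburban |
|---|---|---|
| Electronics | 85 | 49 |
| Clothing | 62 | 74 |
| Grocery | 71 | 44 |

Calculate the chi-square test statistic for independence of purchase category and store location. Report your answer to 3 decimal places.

10.498

Row totals: 134, 136, 115. Column totals: 218, 167. Grand total N = 385.
Expected counts (row total × column total / N):
  Electronics, Downtown: 134×218/385 = 75.8753
  Electronics, Suburban: 134×167/385 = 58.1247
  Clothing, Downtown: 136×218/385 = 77.0078
  Clothing, Suburban: 136×167/385 = 58.9922
  Grocery, Downtown: 115×218/385 = 65.1169
  Grocery, Suburban: 115×167/385 = 49.8831
Contributions (O − E)²/E:
  (85 − 75.8753)²/75.8753 = 1.0973
  (49 − 58.1247)²/58.1247 = 1.4324
  (62 − 77.0078)²/77.0078 = 2.9248
  (74 − 58.9922)²/58.9922 = 3.8180
  (71 − 65.1169)²/65.1169 = 0.5315
  (44 − 49.8831)²/49.8831 = 0.6938
χ² = 1.0973 + 1.4324 + 2.9248 + 3.8180 + 0.5315 + 0.6938 = 10.498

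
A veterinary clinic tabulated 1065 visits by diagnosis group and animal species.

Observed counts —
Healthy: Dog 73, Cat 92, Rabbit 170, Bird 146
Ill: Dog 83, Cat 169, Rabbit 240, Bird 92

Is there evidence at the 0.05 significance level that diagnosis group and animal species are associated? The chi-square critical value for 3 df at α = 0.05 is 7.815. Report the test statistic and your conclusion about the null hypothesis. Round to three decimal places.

37.954; reject H₀

Row totals: 481, 584. Column totals: 156, 261, 410, 238. Grand total N = 1065.
Expected counts (row total × column total / N):
  Healthy, Dog: 481×156/1065 = 70.4563
  Healthy, Cat: 481×261/1065 = 117.8789
  Healthy, Rabbit: 481×410/1065 = 185.1737
  Healthy, Bird: 481×238/1065 = 107.4911
  Ill, Dog: 584×156/1065 = 85.5437
  Ill, Cat: 584×261/1065 = 143.1211
  Ill, Rabbit: 584×410/1065 = 224.8263
  Ill, Bird: 584×238/1065 = 130.5089
Contributions (O − E)²/E:
  (73 − 70.4563)²/70.4563 = 0.0918
  (92 − 117.8789)²/117.8789 = 5.6814
  (170 − 185.1737)²/185.1737 = 1.2434
  (146 − 107.4911)²/107.4911 = 13.7959
  (83 − 85.5437)²/85.5437 = 0.0756
  (169 − 143.1211)²/143.1211 = 4.6794
  (240 − 224.8263)²/224.8263 = 1.0241
  (92 − 130.5089)²/130.5089 = 11.3627
χ² = 0.0918 + 5.6814 + 1.2434 + 13.7959 + 0.0756 + 4.6794 + 1.0241 + 11.3627 = 37.954
df = (2−1)(4−1) = 3. Since 37.954 > 7.815, reject the null hypothesis of independence at α = 0.05.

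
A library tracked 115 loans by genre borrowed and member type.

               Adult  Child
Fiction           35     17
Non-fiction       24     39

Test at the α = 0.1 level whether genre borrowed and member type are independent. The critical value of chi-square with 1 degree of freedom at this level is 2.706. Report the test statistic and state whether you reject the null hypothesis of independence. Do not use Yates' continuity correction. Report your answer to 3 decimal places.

9.731; reject H₀

Row totals: 52, 63. Column totals: 59, 56. Grand total N = 115.
Expected counts (row total × column total / N):
  Fiction, Adult: 52×59/115 = 26.67826
  Fiction, Child: 52×56/115 = 25.32174
  Non-fiction, Adult: 63×59/115 = 32.32174
  Non-fiction, Child: 63×56/115 = 30.67826
Contributions (O − E)²/E:
  (35 − 26.67826)²/26.67826 = 2.5958
  (17 − 25.32174)²/25.32174 = 2.7349
  (24 − 32.32174)²/32.32174 = 2.1426
  (39 − 30.67826)²/30.67826 = 2.2573
χ² = 2.5958 + 2.7349 + 2.1426 + 2.2573 = 9.731
df = (2−1)(2−1) = 1. Since 9.731 > 2.706, reject the null hypothesis of independence at α = 0.1.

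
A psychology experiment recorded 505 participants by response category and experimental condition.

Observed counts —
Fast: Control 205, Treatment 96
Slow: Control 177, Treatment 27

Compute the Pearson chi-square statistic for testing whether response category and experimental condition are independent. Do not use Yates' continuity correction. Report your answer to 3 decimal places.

22.976

Row totals: 301, 204. Column totals: 382, 123. Grand total N = 505.
Expected counts (row total × column total / N):
  Fast, Control: 301×382/505 = 227.6871
  Fast, Treatment: 301×123/505 = 73.3129
  Slow, Control: 204×382/505 = 154.3129
  Slow, Treatment: 204×123/505 = 49.6871
Contributions (O − E)²/E:
  (205 − 227.6871)²/227.6871 = 2.2606
  (96 − 73.3129)²/73.3129 = 7.0207
  (177 − 154.3129)²/154.3129 = 3.3355
  (27 − 49.6871)²/49.6871 = 10.3589
χ² = 2.2606 + 7.0207 + 3.3355 + 10.3589 = 22.976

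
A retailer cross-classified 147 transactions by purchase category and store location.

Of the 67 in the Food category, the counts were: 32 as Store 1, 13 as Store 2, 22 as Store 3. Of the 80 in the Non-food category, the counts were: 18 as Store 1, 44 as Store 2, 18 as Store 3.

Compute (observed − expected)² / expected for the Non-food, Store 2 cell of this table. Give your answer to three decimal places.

Row total (Non-food) = 80; column total (Store 2) = 57; N = 147.
Expected count E = 80 × 57 / 147 = 31.0204.
Contribution = (O − E)²/E = (44 − 31.0204)² / 31.0204 = 5.431.

5.431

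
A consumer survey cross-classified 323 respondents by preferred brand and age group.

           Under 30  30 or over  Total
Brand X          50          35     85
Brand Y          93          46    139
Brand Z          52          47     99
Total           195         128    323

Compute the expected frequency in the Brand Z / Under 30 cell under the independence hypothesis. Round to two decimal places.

59.77

Row total (Brand Z) = 99; column total (Under 30) = 195; grand total N = 323.
Expected count = (row total × column total) / N = 99 × 195 / 323 = 59.77.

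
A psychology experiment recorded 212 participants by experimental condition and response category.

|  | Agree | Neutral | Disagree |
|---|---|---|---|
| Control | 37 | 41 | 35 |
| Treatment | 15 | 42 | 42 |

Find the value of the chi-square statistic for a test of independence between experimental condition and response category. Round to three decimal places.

Row totals: 113, 99. Column totals: 52, 83, 77. Grand total N = 212.
Expected counts (row total × column total / N):
  Control, Agree: 113×52/212 = 27.7170
  Control, Neutral: 113×83/212 = 44.2406
  Control, Disagree: 113×77/212 = 41.0425
  Treatment, Agree: 99×52/212 = 24.2830
  Treatment, Neutral: 99×83/212 = 38.7594
  Treatment, Disagree: 99×77/212 = 35.9575
Contributions (O − E)²/E:
  (37 − 27.7170)²/27.7170 = 3.1091
  (41 − 44.2406)²/44.2406 = 0.2374
  (35 − 41.0425)²/41.0425 = 0.8896
  (15 − 24.2830)²/24.2830 = 3.5487
  (42 − 38.7594)²/38.7594 = 0.2709
  (42 − 35.9575)²/35.9575 = 1.0154
χ² = 3.1091 + 0.2374 + 0.8896 + 3.5487 + 0.2709 + 1.0154 = 9.071

9.071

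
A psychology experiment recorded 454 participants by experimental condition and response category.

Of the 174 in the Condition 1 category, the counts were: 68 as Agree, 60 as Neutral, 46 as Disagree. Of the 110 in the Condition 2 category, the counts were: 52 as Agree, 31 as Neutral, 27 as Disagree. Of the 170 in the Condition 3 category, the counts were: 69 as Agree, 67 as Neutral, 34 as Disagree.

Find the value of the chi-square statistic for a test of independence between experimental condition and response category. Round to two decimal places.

5.16

Row totals: 174, 110, 170. Column totals: 189, 158, 107. Grand total N = 454.
Expected counts (row total × column total / N):
  Condition 1, Agree: 174×189/454 = 72.436
  Condition 1, Neutral: 174×158/454 = 60.555
  Condition 1, Disagree: 174×107/454 = 41.009
  Condition 2, Agree: 110×189/454 = 45.793
  Condition 2, Neutral: 110×158/454 = 38.282
  Condition 2, Disagree: 110×107/454 = 25.925
  Condition 3, Agree: 170×189/454 = 70.771
  Condition 3, Neutral: 170×158/454 = 59.163
  Condition 3, Disagree: 170×107/454 = 40.066
Contributions (O − E)²/E:
  (68 − 72.436)²/72.436 = 0.2717
  (60 − 60.555)²/60.555 = 0.0051
  (46 − 41.009)²/41.009 = 0.6074
  (52 − 45.793)²/45.793 = 0.8413
  (31 − 38.282)²/38.282 = 1.3852
  (27 − 25.925)²/25.925 = 0.0446
  (69 − 70.771)²/70.771 = 0.0443
  (67 − 59.163)²/59.163 = 1.0381
  (34 − 40.066)²/40.066 = 0.9184
χ² = 0.2717 + 0.0051 + 0.6074 + 0.8413 + 1.3852 + 0.0446 + 0.0443 + 1.0381 + 0.9184 = 5.16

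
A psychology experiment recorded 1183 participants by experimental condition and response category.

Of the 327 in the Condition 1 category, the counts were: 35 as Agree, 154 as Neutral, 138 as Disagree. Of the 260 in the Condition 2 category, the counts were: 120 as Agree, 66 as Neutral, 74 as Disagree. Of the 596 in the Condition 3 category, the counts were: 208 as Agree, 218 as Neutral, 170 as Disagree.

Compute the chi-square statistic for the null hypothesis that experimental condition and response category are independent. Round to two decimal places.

98.52

Row totals: 327, 260, 596. Column totals: 363, 438, 382. Grand total N = 1183.
Expected counts (row total × column total / N):
  Condition 1, Agree: 327×363/1183 = 100.3390
  Condition 1, Neutral: 327×438/1183 = 121.0702
  Condition 1, Disagree: 327×382/1183 = 105.5909
  Condition 2, Agree: 260×363/1183 = 79.7802
  Condition 2, Neutral: 260×438/1183 = 96.2637
  Condition 2, Disagree: 260×382/1183 = 83.9560
  Condition 3, Agree: 596×363/1183 = 182.8808
  Condition 3, Neutral: 596×438/1183 = 220.6661
  Condition 3, Disagree: 596×382/1183 = 192.4531
Contributions (O − E)²/E:
  (35 − 100.3390)²/100.3390 = 42.5476
  (154 − 121.0702)²/121.0702 = 8.9566
  (138 − 105.5909)²/105.5909 = 9.9474
  (120 − 79.7802)²/79.7802 = 20.2761
  (66 − 96.2637)²/96.2637 = 9.5144
  (74 − 83.9560)²/83.9560 = 1.1806
  (208 − 182.8808)²/182.8808 = 3.4502
  (218 − 220.6661)²/220.6661 = 0.0322
  (170 − 192.4531)²/192.4531 = 2.6196
χ² = 42.5476 + 8.9566 + 9.9474 + 20.2761 + 9.5144 + 1.1806 + 3.4502 + 0.0322 + 2.6196 = 98.52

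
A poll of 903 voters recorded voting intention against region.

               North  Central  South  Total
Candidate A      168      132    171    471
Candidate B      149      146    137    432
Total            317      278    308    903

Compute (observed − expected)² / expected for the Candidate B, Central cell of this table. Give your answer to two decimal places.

Row total (Candidate B) = 432; column total (Central) = 278; N = 903.
Expected count E = 432 × 278 / 903 = 132.997.
Contribution = (O − E)²/E = (146 − 132.997)² / 132.997 = 1.27.

1.27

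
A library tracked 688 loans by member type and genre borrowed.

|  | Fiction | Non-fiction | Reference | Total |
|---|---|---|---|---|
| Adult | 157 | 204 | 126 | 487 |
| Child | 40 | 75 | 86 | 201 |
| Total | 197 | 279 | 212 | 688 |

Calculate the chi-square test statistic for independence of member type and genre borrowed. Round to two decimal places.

21.51

Grand total N = 688.
Expected counts (row total × column total / N):
  Adult, Fiction: 487×197/688 = 139.446
  Adult, Non-fiction: 487×279/688 = 197.490
  Adult, Reference: 487×212/688 = 150.064
  Child, Fiction: 201×197/688 = 57.554
  Child, Non-fiction: 201×279/688 = 81.510
  Child, Reference: 201×212/688 = 61.936
Contributions (O − E)²/E:
  (157 − 139.446)²/139.446 = 2.2098
  (204 − 197.490)²/197.490 = 0.2146
  (126 − 150.064)²/150.064 = 3.8589
  (40 − 57.554)²/57.554 = 5.3540
  (75 − 81.510)²/81.510 = 0.5199
  (86 − 61.936)²/61.936 = 9.3496
χ² = 2.2098 + 0.2146 + 3.8589 + 5.3540 + 0.5199 + 9.3496 = 21.51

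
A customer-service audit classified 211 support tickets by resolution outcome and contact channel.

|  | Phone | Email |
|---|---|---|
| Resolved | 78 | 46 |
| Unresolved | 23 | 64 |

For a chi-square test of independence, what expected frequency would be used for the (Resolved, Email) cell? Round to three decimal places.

64.645

Row total (Resolved) = 124; column total (Email) = 110; grand total N = 211.
Expected count = (row total × column total) / N = 124 × 110 / 211 = 64.645.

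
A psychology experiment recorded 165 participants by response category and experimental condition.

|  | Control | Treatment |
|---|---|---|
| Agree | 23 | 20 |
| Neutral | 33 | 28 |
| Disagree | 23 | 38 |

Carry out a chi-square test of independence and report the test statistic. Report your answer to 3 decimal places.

Row totals: 43, 61, 61. Column totals: 79, 86. Grand total N = 165.
Expected counts (row total × column total / N):
  Agree, Control: 43×79/165 = 20.5879
  Agree, Treatment: 43×86/165 = 22.4121
  Neutral, Control: 61×79/165 = 29.2061
  Neutral, Treatment: 61×86/165 = 31.7939
  Disagree, Control: 61×79/165 = 29.2061
  Disagree, Treatment: 61×86/165 = 31.7939
Contributions (O − E)²/E:
  (23 − 20.5879)²/20.5879 = 0.2826
  (20 − 22.4121)²/22.4121 = 0.2596
  (33 − 29.2061)²/29.2061 = 0.4928
  (28 − 31.7939)²/31.7939 = 0.4527
  (23 − 29.2061)²/29.2061 = 1.3188
  (38 − 31.7939)²/31.7939 = 1.2114
χ² = 0.2826 + 0.2596 + 0.4928 + 0.4527 + 1.3188 + 1.2114 = 4.018

4.018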